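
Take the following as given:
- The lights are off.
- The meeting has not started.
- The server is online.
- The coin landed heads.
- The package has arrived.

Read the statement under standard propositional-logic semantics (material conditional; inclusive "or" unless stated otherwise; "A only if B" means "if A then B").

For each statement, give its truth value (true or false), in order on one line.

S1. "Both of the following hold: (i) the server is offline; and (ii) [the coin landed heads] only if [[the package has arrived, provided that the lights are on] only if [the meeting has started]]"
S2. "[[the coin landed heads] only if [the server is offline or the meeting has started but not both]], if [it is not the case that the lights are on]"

S1 False / S2 False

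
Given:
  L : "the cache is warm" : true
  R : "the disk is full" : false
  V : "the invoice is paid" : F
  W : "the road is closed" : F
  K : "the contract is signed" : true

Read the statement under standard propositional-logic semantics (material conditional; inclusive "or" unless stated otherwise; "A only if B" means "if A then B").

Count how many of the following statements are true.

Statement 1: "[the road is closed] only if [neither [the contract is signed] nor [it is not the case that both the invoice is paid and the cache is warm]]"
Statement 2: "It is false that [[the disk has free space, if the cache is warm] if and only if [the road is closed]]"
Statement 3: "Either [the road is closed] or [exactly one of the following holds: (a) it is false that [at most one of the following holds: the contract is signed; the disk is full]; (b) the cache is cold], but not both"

Statement 1: This is W → (K ↓ (V ↑ L)).

V ↑ L = F ↑ T = T
K ↓ (V ↑ L) = T ↓ T = F
W → (K ↓ (V ↑ L)) = F → F = T
So Statement 1 is true.

Statement 2: Formalization: ¬((L → ¬R) ↔ W)

¬R = ¬F = T
L → ¬R = T → T = T
(L → ¬R) ↔ W = T ↔ F = F
¬((L → ¬R) ↔ W) = ¬F = T
So Statement 2 is true.

Statement 3: This is W ⊕ (¬(K ↑ R) ⊕ ¬L).

K ↑ R = T ↑ F = T
¬(K ↑ R) = ¬T = F
¬L = ¬T = F
¬(K ↑ R) ⊕ ¬L = F ⊕ F = F
W ⊕ (¬(K ↑ R) ⊕ ¬L) = F ⊕ F = F
Hence Statement 3 is false.

2 of the 3 statements are true (Statement 1, Statement 2).

2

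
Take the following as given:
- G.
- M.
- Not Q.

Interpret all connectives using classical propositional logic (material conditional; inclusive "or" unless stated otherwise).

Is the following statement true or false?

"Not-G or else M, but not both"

Formalization: ¬G ⊕ M

¬G = ¬T = F
¬G ⊕ M = F ⊕ T = T

true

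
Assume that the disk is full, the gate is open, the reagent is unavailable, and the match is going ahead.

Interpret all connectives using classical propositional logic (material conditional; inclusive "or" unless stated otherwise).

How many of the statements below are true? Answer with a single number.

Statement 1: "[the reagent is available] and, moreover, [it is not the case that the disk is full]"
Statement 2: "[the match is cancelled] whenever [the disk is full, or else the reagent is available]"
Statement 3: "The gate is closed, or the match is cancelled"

0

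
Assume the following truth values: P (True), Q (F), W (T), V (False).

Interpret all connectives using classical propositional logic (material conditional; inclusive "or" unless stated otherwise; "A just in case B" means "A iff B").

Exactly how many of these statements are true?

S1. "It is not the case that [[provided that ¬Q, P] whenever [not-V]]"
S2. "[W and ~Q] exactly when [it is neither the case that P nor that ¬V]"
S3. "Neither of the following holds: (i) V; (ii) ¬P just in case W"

1

S1: In symbols: not (not V -> (not Q -> P))

not V = not False = True
not Q = not False = True
not Q -> P = True -> True = True
not V -> (not Q -> P) = True -> True = True
not (not V -> (not Q -> P)) = not True = False
So S1 is false.

S2: In symbols: (W and not Q) iff (P nor not V)

not Q = not False = True
W and not Q = True and True = True
not V = not False = True
P nor not V = True nor True = False
(W and not Q) iff (P nor not V) = True iff False = False
Hence S2 is false.

S3: In symbols: V nor (not P iff W)

not P = not True = False
not P iff W = False iff True = False
V nor (not P iff W) = False nor False = True
Hence S3 is true.

True statements: 1 (S3).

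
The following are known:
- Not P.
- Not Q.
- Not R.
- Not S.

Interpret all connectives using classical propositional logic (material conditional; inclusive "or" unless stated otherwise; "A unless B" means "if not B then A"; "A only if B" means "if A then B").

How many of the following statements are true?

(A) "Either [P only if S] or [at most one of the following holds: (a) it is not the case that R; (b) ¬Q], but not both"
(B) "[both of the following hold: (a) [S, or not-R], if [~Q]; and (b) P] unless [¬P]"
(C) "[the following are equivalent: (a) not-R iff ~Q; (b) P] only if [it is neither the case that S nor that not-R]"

3

(A): This is (P -> S) xor (~R nand ~Q).

P -> S = F -> F = T
~R = ~F = T
~Q = ~F = T
~R nand ~Q = T nand T = F
(P -> S) xor (~R nand ~Q) = T xor F = T
Thus (A) is true.

(B): In symbols: ((~Q -> (S | ~R)) & P) | ~P

~Q = ~F = T
~R = ~F = T
S | ~R = F | T = T
~Q -> (S | ~R) = T -> T = T
(~Q -> (S | ~R)) & P = T & F = F
~P = ~F = T
((~Q -> (S | ~R)) & P) | ~P = F | T = T
Hence (B) is true.

(C): Parsed as ((~R <-> ~Q) <-> P) -> (S nor ~R)

~R = ~F = T
~Q = ~F = T
~R <-> ~Q = T <-> T = T
(~R <-> ~Q) <-> P = T <-> F = F
~R = ~F = T
S nor ~R = F nor T = F
((~R <-> ~Q) <-> P) -> (S nor ~R) = F -> F = T
Hence (C) is true.

True statements: 3.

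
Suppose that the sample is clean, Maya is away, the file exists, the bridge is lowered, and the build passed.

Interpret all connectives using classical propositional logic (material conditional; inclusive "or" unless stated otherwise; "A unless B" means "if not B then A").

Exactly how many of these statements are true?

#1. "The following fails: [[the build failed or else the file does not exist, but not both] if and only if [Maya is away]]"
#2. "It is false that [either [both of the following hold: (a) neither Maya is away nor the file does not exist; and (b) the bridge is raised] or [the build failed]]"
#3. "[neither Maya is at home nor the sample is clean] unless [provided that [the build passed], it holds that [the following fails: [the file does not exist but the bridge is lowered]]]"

Let U = "the build passed" (True), R = "the file exists" (True), Q = "Maya is at home" (False), S = "the bridge is raised" (False), P = "the sample is contaminated" (False).

#1: Parsed as not ((not U xor not R) iff not Q)

not U = not True = False
not R = not True = False
not U xor not R = False xor False = False
not Q = not False = True
(not U xor not R) iff not Q = False iff True = False
not ((not U xor not R) iff not Q) = not False = True
Thus #1 is true.

#2: This is not (((not Q nor not R) and S) or not U).

not Q = not False = True
not R = not True = False
not Q nor not R = True nor False = False
(not Q nor not R) and S = False and False = False
not U = not True = False
((not Q nor not R) and S) or not U = False or False = False
not (((not Q nor not R) and S) or not U) = not False = True
So #2 is true.

#3: This is (Q nor not P) or (U -> not (not R and not S)).

not P = not False = True
Q nor not P = False nor True = False
not R = not True = False
not S = not False = True
not R and not S = False and True = False
not (not R and not S) = not False = True
U -> not (not R and not S) = True -> True = True
(Q nor not P) or (U -> not (not R and not S)) = False or True = True
So #3 is true.

Count: 3.

3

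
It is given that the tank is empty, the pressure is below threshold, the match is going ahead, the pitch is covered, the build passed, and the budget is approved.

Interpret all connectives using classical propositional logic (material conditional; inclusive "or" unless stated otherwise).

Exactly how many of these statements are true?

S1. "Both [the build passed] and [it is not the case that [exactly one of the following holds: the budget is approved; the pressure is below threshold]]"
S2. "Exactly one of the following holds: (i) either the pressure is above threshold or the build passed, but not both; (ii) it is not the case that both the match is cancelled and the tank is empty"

Let U = "the build passed" (T), V = "the budget is approved" (T), Q = "the pressure is above threshold" (F), R = "the match is cancelled" (F), P = "the tank is full" (F).

S1: In symbols: U ∧ ¬(V ⊕ ¬Q)

¬Q = ¬F = T
V ⊕ ¬Q = T ⊕ T = F
¬(V ⊕ ¬Q) = ¬F = T
U ∧ ¬(V ⊕ ¬Q) = T ∧ T = T
Thus S1 is true.

S2: This is (Q ⊕ U) ⊕ (R ↑ ¬P).

Q ⊕ U = F ⊕ T = T
¬P = ¬F = T
R ↑ ¬P = F ↑ T = T
(Q ⊕ U) ⊕ (R ↑ ¬P) = T ⊕ T = F
So S2 is false.

1 of the 2 statements is true (S1).

1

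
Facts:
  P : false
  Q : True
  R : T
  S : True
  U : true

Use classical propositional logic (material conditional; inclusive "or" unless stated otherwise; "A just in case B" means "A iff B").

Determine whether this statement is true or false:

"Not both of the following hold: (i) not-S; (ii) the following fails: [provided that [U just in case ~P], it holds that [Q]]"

true

Parsed as ¬S ↑ ¬((U ↔ ¬P) → Q)

¬S = ¬T = F
¬P = ¬F = T
U ↔ ¬P = T ↔ T = T
(U ↔ ¬P) → Q = T → T = T
¬((U ↔ ¬P) → Q) = ¬T = F
¬S ↑ ¬((U ↔ ¬P) → Q) = F ↑ F = T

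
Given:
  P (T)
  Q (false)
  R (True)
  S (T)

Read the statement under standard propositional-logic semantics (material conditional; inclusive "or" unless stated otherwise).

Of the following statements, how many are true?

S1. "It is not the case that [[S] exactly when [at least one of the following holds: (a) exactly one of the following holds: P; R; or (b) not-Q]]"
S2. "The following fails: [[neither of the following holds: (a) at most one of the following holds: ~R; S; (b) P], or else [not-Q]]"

0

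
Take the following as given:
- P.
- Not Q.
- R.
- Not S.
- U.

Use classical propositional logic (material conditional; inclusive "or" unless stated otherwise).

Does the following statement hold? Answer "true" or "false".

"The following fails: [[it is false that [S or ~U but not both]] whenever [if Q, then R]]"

False.

This is not ((Q -> R) -> not (S xor not U)).

Q -> R = False -> True = True
not U = not True = False
S xor not U = False xor False = False
not (S xor not U) = not False = True
(Q -> R) -> not (S xor not U) = True -> True = True
not ((Q -> R) -> not (S xor not U)) = not True = False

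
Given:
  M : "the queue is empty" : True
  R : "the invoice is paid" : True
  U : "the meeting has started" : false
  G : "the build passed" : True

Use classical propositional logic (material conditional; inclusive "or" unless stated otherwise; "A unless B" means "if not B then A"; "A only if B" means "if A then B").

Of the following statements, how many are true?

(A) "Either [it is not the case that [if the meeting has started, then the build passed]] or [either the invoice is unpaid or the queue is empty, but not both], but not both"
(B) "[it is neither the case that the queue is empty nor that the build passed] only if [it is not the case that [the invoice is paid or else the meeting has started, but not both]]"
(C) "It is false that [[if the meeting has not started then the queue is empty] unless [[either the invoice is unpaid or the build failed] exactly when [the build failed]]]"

2

(A): In symbols: not (U -> G) xor (not R xor M)

U -> G = False -> True = True
not (U -> G) = not True = False
not R = not True = False
not R xor M = False xor True = True
not (U -> G) xor (not R xor M) = False xor True = True
Hence (A) is true.

(B): In symbols: (M nor G) -> not (R xor U)

M nor G = True nor True = False
R xor U = True xor False = True
not (R xor U) = not True = False
(M nor G) -> not (R xor U) = False -> False = True
Thus (B) is true.

(C): Formalization: not ((not U -> M) or ((not R or not G) iff not G))

not U = not False = True
not U -> M = True -> True = True
not R = not True = False
not G = not True = False
not R or not G = False or False = False
not G = not True = False
(not R or not G) iff not G = False iff False = True
(not U -> M) or ((not R or not G) iff not G) = True or True = True
not ((not U -> M) or ((not R or not G) iff not G)) = not True = False
Thus (C) is false.

True statements: 2 ((A), (B)).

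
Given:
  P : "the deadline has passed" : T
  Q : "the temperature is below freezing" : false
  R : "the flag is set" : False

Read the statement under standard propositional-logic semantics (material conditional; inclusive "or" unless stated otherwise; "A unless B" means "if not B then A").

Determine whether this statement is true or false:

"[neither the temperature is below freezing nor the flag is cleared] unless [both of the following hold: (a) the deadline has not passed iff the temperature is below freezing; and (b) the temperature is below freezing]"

In symbols: (Q nor ~R) | ((~P <-> Q) & Q)

~R = ~F = T
Q nor ~R = F nor T = F
~P = ~T = F
~P <-> Q = F <-> F = T
(~P <-> Q) & Q = T & F = F
(Q nor ~R) | ((~P <-> Q) & Q) = F | F = F

False.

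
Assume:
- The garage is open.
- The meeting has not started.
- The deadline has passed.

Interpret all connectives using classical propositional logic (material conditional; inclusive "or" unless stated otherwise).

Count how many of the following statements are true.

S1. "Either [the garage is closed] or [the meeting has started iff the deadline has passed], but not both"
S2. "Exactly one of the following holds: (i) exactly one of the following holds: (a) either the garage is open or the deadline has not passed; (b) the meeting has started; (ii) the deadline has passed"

0

Let R = "the garage is closed" (False), K = "the meeting has started" (False), U = "the deadline has passed" (True).

S1: In symbols: R xor (K iff U)

K iff U = False iff True = False
R xor (K iff U) = False xor False = False
Thus S1 is false.

S2: Formalization: ((not R or not U) xor K) xor U

not R = not False = True
not U = not True = False
not R or not U = True or False = True
(not R or not U) xor K = True xor False = True
((not R or not U) xor K) xor U = True xor True = False
So S2 is false.

0 of the 2 statements are true (none).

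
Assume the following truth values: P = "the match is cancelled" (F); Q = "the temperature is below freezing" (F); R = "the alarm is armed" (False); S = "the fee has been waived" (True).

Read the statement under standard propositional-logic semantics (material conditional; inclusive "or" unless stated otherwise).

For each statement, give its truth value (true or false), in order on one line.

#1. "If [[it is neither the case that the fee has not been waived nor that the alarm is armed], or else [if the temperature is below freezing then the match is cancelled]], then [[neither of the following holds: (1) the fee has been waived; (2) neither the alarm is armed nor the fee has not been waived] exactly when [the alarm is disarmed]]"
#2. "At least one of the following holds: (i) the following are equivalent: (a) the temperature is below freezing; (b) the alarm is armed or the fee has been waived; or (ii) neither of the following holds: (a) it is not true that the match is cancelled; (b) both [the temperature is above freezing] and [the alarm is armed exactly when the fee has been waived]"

#1 false; #2 false

#1: Formalization: ((~S nor R) | (Q -> P)) -> ((S nor (R nor ~S)) <-> ~R)

~S = ~T = F
~S nor R = F nor F = T
Q -> P = F -> F = T
(~S nor R) | (Q -> P) = T | T = T
~S = ~T = F
R nor ~S = F nor F = T
S nor (R nor ~S) = T nor T = F
~R = ~F = T
(S nor (R nor ~S)) <-> ~R = F <-> T = F
((~S nor R) | (Q -> P)) -> ((S nor (R nor ~S)) <-> ~R) = T -> F = F
Hence #1 is false.

#2: In symbols: (Q <-> (R | S)) | (~P nor (~Q & (R <-> S)))

R | S = F | T = T
Q <-> (R | S) = F <-> T = F
~P = ~F = T
~Q = ~F = T
R <-> S = F <-> T = F
~Q & (R <-> S) = T & F = F
~P nor (~Q & (R <-> S)) = T nor F = F
(Q <-> (R | S)) | (~P nor (~Q & (R <-> S))) = F | F = F
Hence #2 is false.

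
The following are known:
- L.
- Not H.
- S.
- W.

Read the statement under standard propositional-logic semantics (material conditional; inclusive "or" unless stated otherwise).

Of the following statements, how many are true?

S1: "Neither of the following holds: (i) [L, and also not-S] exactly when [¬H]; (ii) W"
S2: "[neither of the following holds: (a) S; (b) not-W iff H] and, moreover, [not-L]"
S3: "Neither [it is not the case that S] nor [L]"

0

S1: Formalization: ((L and not S) iff not H) nor W

not S = not True = False
L and not S = True and False = False
not H = not False = True
(L and not S) iff not H = False iff True = False
((L and not S) iff not H) nor W = False nor True = False
Thus S1 is false.

S2: Formalization: (S nor (not W iff H)) and not L

not W = not True = False
not W iff H = False iff False = True
S nor (not W iff H) = True nor True = False
not L = not True = False
(S nor (not W iff H)) and not L = False and False = False
So S2 is false.

S3: This is not S nor L.

not S = not True = False
not S nor L = False nor True = False
Thus S3 is false.

0 of the 3 statements are true (none).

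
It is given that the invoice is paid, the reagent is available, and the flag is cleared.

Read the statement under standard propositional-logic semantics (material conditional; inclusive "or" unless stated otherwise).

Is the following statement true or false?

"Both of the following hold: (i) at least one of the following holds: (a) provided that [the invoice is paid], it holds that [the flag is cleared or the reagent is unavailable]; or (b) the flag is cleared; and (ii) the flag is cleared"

Let P = "the invoice is paid" (T), R = "the flag is set" (F), Q = "the reagent is available" (T).
Parsed as ((P → (¬R ∨ ¬Q)) ∨ ¬R) ∧ ¬R

¬R = ¬F = T
¬Q = ¬T = F
¬R ∨ ¬Q = T ∨ F = T
P → (¬R ∨ ¬Q) = T → T = T
¬R = ¬F = T
(P → (¬R ∨ ¬Q)) ∨ ¬R = T ∨ T = T
¬R = ¬F = T
((P → (¬R ∨ ¬Q)) ∨ ¬R) ∧ ¬R = T ∧ T = T

True.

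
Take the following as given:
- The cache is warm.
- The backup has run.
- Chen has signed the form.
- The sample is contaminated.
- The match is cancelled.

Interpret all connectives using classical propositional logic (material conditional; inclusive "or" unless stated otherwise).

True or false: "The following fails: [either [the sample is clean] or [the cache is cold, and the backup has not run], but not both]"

True

Let S = "the sample is contaminated" (T), P = "the cache is warm" (T), Q = "the backup has run" (T).
This is ~(~S xor (~P & ~Q)).

~S = ~T = F
~P = ~T = F
~Q = ~T = F
~P & ~Q = F & F = F
~S xor (~P & ~Q) = F xor F = F
~(~S xor (~P & ~Q)) = ~F = T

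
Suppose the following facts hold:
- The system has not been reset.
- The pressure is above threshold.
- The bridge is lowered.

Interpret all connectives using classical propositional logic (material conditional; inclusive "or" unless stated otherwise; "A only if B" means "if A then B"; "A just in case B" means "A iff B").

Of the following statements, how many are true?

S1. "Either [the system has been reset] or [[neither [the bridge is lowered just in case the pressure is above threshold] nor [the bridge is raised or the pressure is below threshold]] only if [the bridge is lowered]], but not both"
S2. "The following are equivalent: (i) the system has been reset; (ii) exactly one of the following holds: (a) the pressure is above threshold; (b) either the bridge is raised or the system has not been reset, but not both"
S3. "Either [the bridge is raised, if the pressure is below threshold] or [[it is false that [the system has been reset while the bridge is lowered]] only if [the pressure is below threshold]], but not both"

3

Let W = "the system has been reset" (F), U = "the bridge is raised" (F), S = "the pressure is above threshold" (T).

S1: Formalization: W xor (((~U <-> S) nor (U | ~S)) -> ~U)

~U = ~F = T
~U <-> S = T <-> T = T
~S = ~T = F
U | ~S = F | F = F
(~U <-> S) nor (U | ~S) = T nor F = F
~U = ~F = T
((~U <-> S) nor (U | ~S)) -> ~U = F -> T = T
W xor (((~U <-> S) nor (U | ~S)) -> ~U) = F xor T = T
Hence S1 is true.

S2: Formalization: W <-> (S xor (U xor ~W))

~W = ~F = T
U xor ~W = F xor T = T
S xor (U xor ~W) = T xor T = F
W <-> (S xor (U xor ~W)) = F <-> F = T
So S2 is true.

S3: In symbols: (~S -> U) xor (~(W & ~U) -> ~S)

~S = ~T = F
~S -> U = F -> F = T
~U = ~F = T
W & ~U = F & T = F
~(W & ~U) = ~F = T
~S = ~T = F
~(W & ~U) -> ~S = T -> F = F
(~S -> U) xor (~(W & ~U) -> ~S) = T xor F = T
Hence S3 is true.

True statements: 3 (S1, S2, S3).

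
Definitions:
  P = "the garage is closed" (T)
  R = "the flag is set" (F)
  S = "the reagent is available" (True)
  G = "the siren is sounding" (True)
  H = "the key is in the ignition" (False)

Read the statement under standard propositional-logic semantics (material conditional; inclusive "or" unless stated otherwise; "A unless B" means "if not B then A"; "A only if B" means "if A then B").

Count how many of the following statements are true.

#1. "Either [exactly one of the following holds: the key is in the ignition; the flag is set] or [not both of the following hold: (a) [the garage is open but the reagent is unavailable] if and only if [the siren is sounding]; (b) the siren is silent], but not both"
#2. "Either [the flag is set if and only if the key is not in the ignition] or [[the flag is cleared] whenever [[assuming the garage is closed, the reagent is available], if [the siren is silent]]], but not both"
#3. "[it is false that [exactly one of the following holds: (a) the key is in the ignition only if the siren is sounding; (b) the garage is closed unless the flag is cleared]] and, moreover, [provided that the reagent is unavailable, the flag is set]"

#1: Parsed as (H xor R) xor (((not P and not S) iff G) nand not G)

H xor R = False xor False = False
not P = not True = False
not S = not True = False
not P and not S = False and False = False
(not P and not S) iff G = False iff True = False
not G = not True = False
((not P and not S) iff G) nand not G = False nand False = True
(H xor R) xor (((not P and not S) iff G) nand not G) = False xor True = True
So #1 is true.

#2: In symbols: (R iff not H) xor ((not G -> (P -> S)) -> not R)

not H = not False = True
R iff not H = False iff True = False
not G = not True = False
P -> S = True -> True = True
not G -> (P -> S) = False -> True = True
not R = not False = True
(not G -> (P -> S)) -> not R = True -> True = True
(R iff not H) xor ((not G -> (P -> S)) -> not R) = False xor True = True
Hence #2 is true.

#3: Parsed as not ((H -> G) xor (P or not R)) and (not S -> R)

H -> G = False -> True = True
not R = not False = True
P or not R = True or True = True
(H -> G) xor (P or not R) = True xor True = False
not ((H -> G) xor (P or not R)) = not False = True
not S = not True = False
not S -> R = False -> False = True
not ((H -> G) xor (P or not R)) and (not S -> R) = True and True = True
Hence #3 is true.

Count: 3.

3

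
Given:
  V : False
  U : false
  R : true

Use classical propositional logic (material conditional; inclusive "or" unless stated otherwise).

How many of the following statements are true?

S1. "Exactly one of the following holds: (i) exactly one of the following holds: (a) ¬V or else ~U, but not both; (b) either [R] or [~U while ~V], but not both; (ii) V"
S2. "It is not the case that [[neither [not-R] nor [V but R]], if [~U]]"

S1: Formalization: ((~V xor ~U) xor (R xor (~U & ~V))) xor V

~V = ~F = T
~U = ~F = T
~V xor ~U = T xor T = F
~U = ~F = T
~V = ~F = T
~U & ~V = T & T = T
R xor (~U & ~V) = T xor T = F
(~V xor ~U) xor (R xor (~U & ~V)) = F xor F = F
((~V xor ~U) xor (R xor (~U & ~V))) xor V = F xor F = F
So S1 is false.

S2: In symbols: ~(~U -> (~R nor (V & R)))

~U = ~F = T
~R = ~T = F
V & R = F & T = F
~R nor (V & R) = F nor F = T
~U -> (~R nor (V & R)) = T -> T = T
~(~U -> (~R nor (V & R))) = ~T = F
Thus S2 is false.

True statements: 0 (none).

0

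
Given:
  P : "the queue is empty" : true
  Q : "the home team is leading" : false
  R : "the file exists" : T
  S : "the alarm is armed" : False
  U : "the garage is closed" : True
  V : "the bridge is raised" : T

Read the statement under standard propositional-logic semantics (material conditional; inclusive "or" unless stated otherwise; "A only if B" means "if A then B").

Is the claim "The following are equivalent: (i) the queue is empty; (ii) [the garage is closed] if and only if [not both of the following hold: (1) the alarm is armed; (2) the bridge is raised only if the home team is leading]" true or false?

The statement is true.

In symbols: P iff (U iff (S nand (V -> Q)))

V -> Q = True -> False = False
S nand (V -> Q) = False nand False = True
U iff (S nand (V -> Q)) = True iff True = True
P iff (U iff (S nand (V -> Q))) = True iff True = True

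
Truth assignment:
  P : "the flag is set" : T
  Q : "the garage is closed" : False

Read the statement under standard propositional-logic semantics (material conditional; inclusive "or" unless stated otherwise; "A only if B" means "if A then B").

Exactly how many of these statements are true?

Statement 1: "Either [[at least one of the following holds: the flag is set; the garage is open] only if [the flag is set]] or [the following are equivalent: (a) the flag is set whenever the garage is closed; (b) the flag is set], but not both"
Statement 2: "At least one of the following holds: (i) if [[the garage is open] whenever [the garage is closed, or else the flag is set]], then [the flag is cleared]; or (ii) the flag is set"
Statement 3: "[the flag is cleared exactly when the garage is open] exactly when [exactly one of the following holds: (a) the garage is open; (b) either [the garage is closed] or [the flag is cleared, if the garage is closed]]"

2

Statement 1: In symbols: ((P or not Q) -> P) xor ((Q -> P) iff P)

not Q = not False = True
P or not Q = True or True = True
(P or not Q) -> P = True -> True = True
Q -> P = False -> True = True
(Q -> P) iff P = True iff True = True
((P or not Q) -> P) xor ((Q -> P) iff P) = True xor True = False
Hence Statement 1 is false.

Statement 2: In symbols: (((Q or P) -> not Q) -> not P) or P

Q or P = False or True = True
not Q = not False = True
(Q or P) -> not Q = True -> True = True
not P = not True = False
((Q or P) -> not Q) -> not P = True -> False = False
(((Q or P) -> not Q) -> not P) or P = False or True = True
Hence Statement 2 is true.

Statement 3: Formalization: (not P iff not Q) iff (not Q xor (Q or (Q -> not P)))

not P = not True = False
not Q = not False = True
not P iff not Q = False iff True = False
not Q = not False = True
not P = not True = False
Q -> not P = False -> False = True
Q or (Q -> not P) = False or True = True
not Q xor (Q or (Q -> not P)) = True xor True = False
(not P iff not Q) iff (not Q xor (Q or (Q -> not P))) = False iff False = True
So Statement 3 is true.

True statements: 2.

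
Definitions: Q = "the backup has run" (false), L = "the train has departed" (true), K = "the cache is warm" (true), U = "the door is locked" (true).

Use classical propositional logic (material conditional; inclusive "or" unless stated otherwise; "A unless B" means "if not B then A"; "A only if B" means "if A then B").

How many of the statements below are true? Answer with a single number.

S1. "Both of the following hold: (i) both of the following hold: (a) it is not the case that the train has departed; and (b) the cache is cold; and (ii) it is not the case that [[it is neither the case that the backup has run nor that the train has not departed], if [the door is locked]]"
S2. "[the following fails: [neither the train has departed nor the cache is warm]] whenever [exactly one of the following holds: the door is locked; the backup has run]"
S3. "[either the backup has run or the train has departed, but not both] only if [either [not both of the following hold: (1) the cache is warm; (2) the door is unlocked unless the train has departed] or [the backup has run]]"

1

S1: This is (not L and not K) and not (U -> (Q nor not L)).

not L = not True = False
not K = not True = False
not L and not K = False and False = False
not L = not True = False
Q nor not L = False nor False = True
U -> (Q nor not L) = True -> True = True
not (U -> (Q nor not L)) = not True = False
(not L and not K) and not (U -> (Q nor not L)) = False and False = False
Hence S1 is false.

S2: Parsed as (U xor Q) -> not (L nor K)

U xor Q = True xor False = True
L nor K = True nor True = False
not (L nor K) = not False = True
(U xor Q) -> not (L nor K) = True -> True = True
Thus S2 is true.

S3: This is (Q xor L) -> ((K nand (not U or L)) or Q).

Q xor L = False xor True = True
not U = not True = False
not U or L = False or True = True
K nand (not U or L) = True nand True = False
(K nand (not U or L)) or Q = False or False = False
(Q xor L) -> ((K nand (not U or L)) or Q) = True -> False = False
Thus S3 is false.

Count: 1.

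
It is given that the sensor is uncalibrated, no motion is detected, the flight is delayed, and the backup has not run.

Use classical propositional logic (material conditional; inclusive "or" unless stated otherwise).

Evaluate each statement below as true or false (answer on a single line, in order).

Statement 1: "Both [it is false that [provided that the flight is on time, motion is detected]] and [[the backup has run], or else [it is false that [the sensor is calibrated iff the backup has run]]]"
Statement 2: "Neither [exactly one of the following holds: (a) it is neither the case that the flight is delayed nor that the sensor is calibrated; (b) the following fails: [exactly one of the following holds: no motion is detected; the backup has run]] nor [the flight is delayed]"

Statement 1 False, Statement 2 False

Let H = "the flight is delayed" (T), U = "motion is detected" (F), K = "the backup has run" (F), R = "the sensor is calibrated" (F).

Statement 1: In symbols: ~(~H -> U) & (K | ~(R <-> K))

~H = ~T = F
~H -> U = F -> F = T
~(~H -> U) = ~T = F
R <-> K = F <-> F = T
~(R <-> K) = ~T = F
K | ~(R <-> K) = F | F = F
~(~H -> U) & (K | ~(R <-> K)) = F & F = F
Hence Statement 1 is false.

Statement 2: This is ((H nor R) xor ~(~U xor K)) nor H.

H nor R = T nor F = F
~U = ~F = T
~U xor K = T xor F = T
~(~U xor K) = ~T = F
(H nor R) xor ~(~U xor K) = F xor F = F
((H nor R) xor ~(~U xor K)) nor H = F nor T = F
Thus Statement 2 is false.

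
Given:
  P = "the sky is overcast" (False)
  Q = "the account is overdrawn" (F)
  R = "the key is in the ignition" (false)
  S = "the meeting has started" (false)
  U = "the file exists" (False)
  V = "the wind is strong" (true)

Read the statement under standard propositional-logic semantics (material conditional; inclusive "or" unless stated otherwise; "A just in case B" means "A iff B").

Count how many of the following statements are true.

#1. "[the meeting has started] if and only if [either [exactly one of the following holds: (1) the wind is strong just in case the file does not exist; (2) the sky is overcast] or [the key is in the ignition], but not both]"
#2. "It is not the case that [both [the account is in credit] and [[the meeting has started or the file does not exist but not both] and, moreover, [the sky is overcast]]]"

1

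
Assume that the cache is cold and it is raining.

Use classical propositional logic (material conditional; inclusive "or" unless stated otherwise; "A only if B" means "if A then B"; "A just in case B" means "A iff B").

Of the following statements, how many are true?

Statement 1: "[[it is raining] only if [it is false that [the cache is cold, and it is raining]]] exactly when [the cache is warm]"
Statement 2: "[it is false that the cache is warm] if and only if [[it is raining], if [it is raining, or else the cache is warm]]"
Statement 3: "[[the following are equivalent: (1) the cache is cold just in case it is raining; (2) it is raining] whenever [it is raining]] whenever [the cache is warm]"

3

Let Q = "it is raining" (T), P = "the cache is warm" (F).

Statement 1: Formalization: (Q -> ~(~P & Q)) <-> P

~P = ~F = T
~P & Q = T & T = T
~(~P & Q) = ~T = F
Q -> ~(~P & Q) = T -> F = F
(Q -> ~(~P & Q)) <-> P = F <-> F = T
Thus Statement 1 is true.

Statement 2: This is ~P <-> ((Q | P) -> Q).

~P = ~F = T
Q | P = T | F = T
(Q | P) -> Q = T -> T = T
~P <-> ((Q | P) -> Q) = T <-> T = T
Hence Statement 2 is true.

Statement 3: Formalization: P -> (Q -> ((~P <-> Q) <-> Q))

~P = ~F = T
~P <-> Q = T <-> T = T
(~P <-> Q) <-> Q = T <-> T = T
Q -> ((~P <-> Q) <-> Q) = T -> T = T
P -> (Q -> ((~P <-> Q) <-> Q)) = F -> T = T
Thus Statement 3 is true.

Count: 3.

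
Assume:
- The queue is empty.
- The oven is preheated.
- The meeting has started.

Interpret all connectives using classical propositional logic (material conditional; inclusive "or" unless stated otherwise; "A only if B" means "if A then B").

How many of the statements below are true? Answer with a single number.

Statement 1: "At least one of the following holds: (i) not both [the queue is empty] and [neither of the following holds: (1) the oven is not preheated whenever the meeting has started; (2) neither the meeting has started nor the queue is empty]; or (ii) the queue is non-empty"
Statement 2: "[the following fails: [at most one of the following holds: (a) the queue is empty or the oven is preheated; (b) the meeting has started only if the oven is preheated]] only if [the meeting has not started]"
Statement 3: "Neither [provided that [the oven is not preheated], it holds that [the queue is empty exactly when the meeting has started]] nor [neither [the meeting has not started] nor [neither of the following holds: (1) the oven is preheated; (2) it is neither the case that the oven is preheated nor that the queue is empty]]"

Let P = "the queue is empty" (True), R = "the meeting has started" (True), Q = "the oven is preheated" (True).

Statement 1: Parsed as (P nand ((R -> not Q) nor (R nor P))) or not P

not Q = not True = False
R -> not Q = True -> False = False
R nor P = True nor True = False
(R -> not Q) nor (R nor P) = False nor False = True
P nand ((R -> not Q) nor (R nor P)) = True nand True = False
not P = not True = False
(P nand ((R -> not Q) nor (R nor P))) or not P = False or False = False
Thus Statement 1 is false.

Statement 2: Formalization: not ((P or Q) nand (R -> Q)) -> not R

P or Q = True or True = True
R -> Q = True -> True = True
(P or Q) nand (R -> Q) = True nand True = False
not ((P or Q) nand (R -> Q)) = not False = True
not R = not True = False
not ((P or Q) nand (R -> Q)) -> not R = True -> False = False
So Statement 2 is false.

Statement 3: In symbols: (not Q -> (P iff R)) nor (not R nor (Q nor (Q nor P)))

not Q = not True = False
P iff R = True iff True = True
not Q -> (P iff R) = False -> True = True
not R = not True = False
Q nor P = True nor True = False
Q nor (Q nor P) = True nor False = False
not R nor (Q nor (Q nor P)) = False nor False = True
(not Q -> (P iff R)) nor (not R nor (Q nor (Q nor P))) = True nor True = False
Hence Statement 3 is false.

Count: 0.

0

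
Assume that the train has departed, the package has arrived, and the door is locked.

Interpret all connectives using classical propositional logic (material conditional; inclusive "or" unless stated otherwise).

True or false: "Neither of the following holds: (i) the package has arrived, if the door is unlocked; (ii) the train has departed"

Let K = "the door is locked" (T), D = "the package has arrived" (T), H = "the train has departed" (T).
This is (~K -> D) nor H.

~K = ~T = F
~K -> D = F -> T = T
(~K -> D) nor H = T nor T = F

The statement is false.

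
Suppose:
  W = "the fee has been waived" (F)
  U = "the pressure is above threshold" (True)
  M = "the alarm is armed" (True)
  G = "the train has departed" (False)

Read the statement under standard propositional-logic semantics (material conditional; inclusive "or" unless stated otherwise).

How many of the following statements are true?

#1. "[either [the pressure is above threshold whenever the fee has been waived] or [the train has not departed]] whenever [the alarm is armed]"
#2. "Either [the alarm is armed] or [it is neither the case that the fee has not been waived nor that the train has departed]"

#1: In symbols: M -> ((W -> U) or not G)

W -> U = False -> True = True
not G = not False = True
(W -> U) or not G = True or True = True
M -> ((W -> U) or not G) = True -> True = True
Thus #1 is true.

#2: Formalization: M or (not W nor G)

not W = not False = True
not W nor G = True nor False = False
M or (not W nor G) = True or False = True
Thus #2 is true.

Count: 2.

2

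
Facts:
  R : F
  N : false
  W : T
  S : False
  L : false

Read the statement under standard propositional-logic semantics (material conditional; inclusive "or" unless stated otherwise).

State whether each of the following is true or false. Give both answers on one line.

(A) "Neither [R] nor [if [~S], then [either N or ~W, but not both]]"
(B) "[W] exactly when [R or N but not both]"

(A) True / (B) False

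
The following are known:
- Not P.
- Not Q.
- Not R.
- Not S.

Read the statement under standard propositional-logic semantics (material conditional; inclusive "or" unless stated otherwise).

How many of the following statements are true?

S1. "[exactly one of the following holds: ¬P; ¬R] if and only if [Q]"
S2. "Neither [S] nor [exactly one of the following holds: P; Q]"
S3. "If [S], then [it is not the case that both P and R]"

3

S1: In symbols: (¬P ⊕ ¬R) ↔ Q

¬P = ¬F = T
¬R = ¬F = T
¬P ⊕ ¬R = T ⊕ T = F
(¬P ⊕ ¬R) ↔ Q = F ↔ F = T
Thus S1 is true.

S2: Formalization: S ↓ (P ⊕ Q)

P ⊕ Q = F ⊕ F = F
S ↓ (P ⊕ Q) = F ↓ F = T
So S2 is true.

S3: Parsed as S → (P ↑ R)

P ↑ R = F ↑ F = T
S → (P ↑ R) = F → T = T
Thus S3 is true.

Count: 3.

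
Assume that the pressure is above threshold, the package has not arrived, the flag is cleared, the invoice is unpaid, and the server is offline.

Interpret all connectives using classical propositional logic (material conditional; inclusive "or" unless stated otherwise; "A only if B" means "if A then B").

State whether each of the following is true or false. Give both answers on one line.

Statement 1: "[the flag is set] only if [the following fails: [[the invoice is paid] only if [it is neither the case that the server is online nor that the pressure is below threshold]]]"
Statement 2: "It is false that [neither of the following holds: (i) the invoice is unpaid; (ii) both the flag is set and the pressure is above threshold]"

Statement 1 true / Statement 2 true

Let R = "the flag is set" (F), S = "the invoice is paid" (F), U = "the server is online" (F), P = "the pressure is above threshold" (T).

Statement 1: In symbols: R -> ~(S -> (U nor ~P))

~P = ~T = F
U nor ~P = F nor F = T
S -> (U nor ~P) = F -> T = T
~(S -> (U nor ~P)) = ~T = F
R -> ~(S -> (U nor ~P)) = F -> F = T
So Statement 1 is true.

Statement 2: Parsed as ~(~S nor (R & P))

~S = ~F = T
R & P = F & T = F
~S nor (R & P) = T nor F = F
~(~S nor (R & P)) = ~F = T
Hence Statement 2 is true.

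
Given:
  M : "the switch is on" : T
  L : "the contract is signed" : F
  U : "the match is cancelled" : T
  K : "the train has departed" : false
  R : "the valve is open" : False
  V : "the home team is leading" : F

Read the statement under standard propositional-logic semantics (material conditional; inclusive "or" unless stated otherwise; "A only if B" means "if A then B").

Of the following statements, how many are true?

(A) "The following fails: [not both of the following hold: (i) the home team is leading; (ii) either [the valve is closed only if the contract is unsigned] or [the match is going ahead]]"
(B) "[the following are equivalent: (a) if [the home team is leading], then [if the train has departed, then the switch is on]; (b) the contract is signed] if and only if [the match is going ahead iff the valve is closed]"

(A): Formalization: not (V nand ((not R -> not L) or not U))

not R = not False = True
not L = not False = True
not R -> not L = True -> True = True
not U = not True = False
(not R -> not L) or not U = True or False = True
V nand ((not R -> not L) or not U) = False nand True = True
not (V nand ((not R -> not L) or not U)) = not True = False
Thus (A) is false.

(B): Parsed as ((V -> (K -> M)) iff L) iff (not U iff not R)

K -> M = False -> True = True
V -> (K -> M) = False -> True = True
(V -> (K -> M)) iff L = True iff False = False
not U = not True = False
not R = not False = True
not U iff not R = False iff True = False
((V -> (K -> M)) iff L) iff (not U iff not R) = False iff False = True
So (B) is true.

True statements: 1.

1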